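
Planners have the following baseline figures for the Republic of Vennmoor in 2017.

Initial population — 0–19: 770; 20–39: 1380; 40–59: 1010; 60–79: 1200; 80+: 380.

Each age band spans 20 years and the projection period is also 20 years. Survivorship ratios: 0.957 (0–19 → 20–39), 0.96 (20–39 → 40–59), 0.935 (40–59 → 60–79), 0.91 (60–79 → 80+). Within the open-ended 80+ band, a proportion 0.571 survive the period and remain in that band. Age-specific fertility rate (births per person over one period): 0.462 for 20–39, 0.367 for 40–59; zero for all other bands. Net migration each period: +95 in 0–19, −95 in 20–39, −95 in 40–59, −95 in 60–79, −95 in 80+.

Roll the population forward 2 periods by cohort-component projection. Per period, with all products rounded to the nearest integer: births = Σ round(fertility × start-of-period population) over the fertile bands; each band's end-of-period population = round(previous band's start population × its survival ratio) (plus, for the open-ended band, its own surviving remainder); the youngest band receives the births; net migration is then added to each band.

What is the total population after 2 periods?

Let band 1 be 0–19 through band 5 = 80+.
Period 1:
Births: 1380 × 0.462 = 638 ; 1010 × 0.367 = 371 — total 1009
Band 2: 770 × 0.957 = 737
Band 3: 1380 × 0.96 = 1325
Band 4: 1010 × 0.935 = 944
Band 5: 1200 × 0.91 + 380 × 0.571 = 1092 + 217 = 1309
Net migration: Band 1 + 95 → 1104; Band 2 − 95 → 642; Band 3 − 95 → 1230; Band 4 − 95 → 849; Band 5 − 95 → 1214
Giving 1104 / 642 / 1230 / 849 / 1214.
Period 2:
Births: 642 × 0.462 = 297 ; 1230 × 0.367 = 451 — total 748
Band 2: 1104 × 0.957 = 1057
Band 3: 642 × 0.96 = 616
Band 4: 1230 × 0.935 = 1150
Band 5: 849 × 0.91 + 1214 × 0.571 = 773 + 693 = 1466
Net migration: Band 1 + 95 → 843; Band 2 − 95 → 962; Band 3 − 95 → 521; Band 4 − 95 → 1055; Band 5 − 95 → 1371
Giving 843 / 962 / 521 / 1055 / 1371.
Total after period 2: 843 + 962 + 521 + 1055 + 1371 = 4752

4752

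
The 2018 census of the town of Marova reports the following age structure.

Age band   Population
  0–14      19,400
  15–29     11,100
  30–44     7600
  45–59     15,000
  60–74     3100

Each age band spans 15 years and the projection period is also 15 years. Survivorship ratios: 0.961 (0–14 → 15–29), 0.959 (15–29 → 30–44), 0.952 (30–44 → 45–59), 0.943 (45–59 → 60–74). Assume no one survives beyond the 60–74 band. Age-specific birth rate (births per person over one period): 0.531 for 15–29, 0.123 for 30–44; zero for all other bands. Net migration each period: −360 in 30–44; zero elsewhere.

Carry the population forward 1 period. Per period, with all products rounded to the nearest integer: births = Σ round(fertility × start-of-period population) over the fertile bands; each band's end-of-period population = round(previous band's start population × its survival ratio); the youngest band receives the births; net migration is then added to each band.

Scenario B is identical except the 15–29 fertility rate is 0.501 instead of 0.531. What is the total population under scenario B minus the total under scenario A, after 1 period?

-333

Period 1.
Births: 11100 * 0.531 = 5894 ; 7600 * 0.123 = 935 → total 6829
15–29: 19400 * 0.961 = 18643
30–44: 11100 * 0.959 = 10645
45–59: 7600 * 0.952 = 7235
60–74: 15000 * 0.943 = 14145
Net migration: 30–44 − 360 → 10285
→ [6829, 18643, 10285, 7235, 14145]
Scenario A total after 1 period: 57137
Scenario B projection —
Period 1.
Births: 11100 * 0.501 = 5561 ; 7600 * 0.123 = 935 → total 6496
15–29: 19400 * 0.961 = 18643
30–44: 11100 * 0.959 = 10645
45–59: 7600 * 0.952 = 7235
60–74: 15000 * 0.943 = 14145
Net migration: 30–44 − 360 → 10285
→ [6496, 18643, 10285, 7235, 14145]
Scenario B total after 1 period: 56804
Difference B − A = 56804 − 57137 = -333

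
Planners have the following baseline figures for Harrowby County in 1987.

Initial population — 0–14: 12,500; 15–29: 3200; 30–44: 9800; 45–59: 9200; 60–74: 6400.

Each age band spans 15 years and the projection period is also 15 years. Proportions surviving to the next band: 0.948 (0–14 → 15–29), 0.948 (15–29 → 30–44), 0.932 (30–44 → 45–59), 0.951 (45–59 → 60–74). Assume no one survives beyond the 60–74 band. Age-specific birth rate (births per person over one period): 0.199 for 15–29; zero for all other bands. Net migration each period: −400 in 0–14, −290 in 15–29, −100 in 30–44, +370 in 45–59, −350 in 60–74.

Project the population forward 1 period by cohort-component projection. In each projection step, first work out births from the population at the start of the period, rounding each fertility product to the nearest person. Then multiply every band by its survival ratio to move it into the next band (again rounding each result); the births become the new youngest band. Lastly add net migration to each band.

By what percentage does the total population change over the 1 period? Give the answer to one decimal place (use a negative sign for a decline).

-20.6

— Period 1 —
Births: 3200 * 0.199 = 637
15–29: 12500 * 0.948 = 11850
30–44: 3200 * 0.948 = 3034
45–59: 9800 * 0.932 = 9134
60–74: 9200 * 0.951 = 8749
Net migration: 0–14 − 400 → 237; 15–29 − 290 → 11560; 30–44 − 100 → 2934; 45–59 + 370 → 9504; 60–74 − 350 → 8399
End of period: [237, 11560, 2934, 9504, 8399]
Total: 41100 → 32634; change = -8466; percentage change = -20.6%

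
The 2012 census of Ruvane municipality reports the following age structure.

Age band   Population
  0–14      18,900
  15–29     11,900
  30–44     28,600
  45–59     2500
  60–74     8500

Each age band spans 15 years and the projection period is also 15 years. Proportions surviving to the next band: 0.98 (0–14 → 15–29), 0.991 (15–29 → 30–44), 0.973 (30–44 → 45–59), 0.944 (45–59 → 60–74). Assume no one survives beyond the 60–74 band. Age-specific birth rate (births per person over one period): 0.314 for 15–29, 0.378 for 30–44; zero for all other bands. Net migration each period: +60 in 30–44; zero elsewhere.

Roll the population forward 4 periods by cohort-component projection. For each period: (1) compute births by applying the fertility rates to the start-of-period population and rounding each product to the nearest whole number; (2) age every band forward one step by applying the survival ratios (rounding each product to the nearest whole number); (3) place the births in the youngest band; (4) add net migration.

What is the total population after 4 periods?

After projecting period 1:
Births: 11900 × 0.314 = 3737  |  28600 × 0.378 = 10811 → 14548
15–29: 18900 × 0.98 = 18522
30–44: 11900 × 0.991 = 11793
45–59: 28600 × 0.973 = 27828
60–74: 2500 × 0.944 = 2360
Net migration: 30–44 + 60 → 11853
End of period: [14548, 18522, 11853, 27828, 2360]
After projecting period 2:
Births: 18522 × 0.314 = 5816  |  11853 × 0.378 = 4480 → 10296
15–29: 14548 × 0.98 = 14257
30–44: 18522 × 0.991 = 18355
45–59: 11853 × 0.973 = 11533
60–74: 27828 × 0.944 = 26270
Net migration: 30–44 + 60 → 18415
End of period: [10296, 14257, 18415, 11533, 26270]
After projecting period 3:
Births: 14257 × 0.314 = 4477  |  18415 × 0.378 = 6961 → 11438
15–29: 10296 × 0.98 = 10090
30–44: 14257 × 0.991 = 14129
45–59: 18415 × 0.973 = 17918
60–74: 11533 × 0.944 = 10887
Net migration: 30–44 + 60 → 14189
End of period: [11438, 10090, 14189, 17918, 10887]
After projecting period 4:
Births: 10090 × 0.314 = 3168  |  14189 × 0.378 = 5363 → 8531
15–29: 11438 × 0.98 = 11209
30–44: 10090 × 0.991 = 9999
45–59: 14189 × 0.973 = 13806
60–74: 17918 × 0.944 = 16915
Net migration: 30–44 + 60 → 10059
End of period: [8531, 11209, 10059, 13806, 16915]
Total after period 4: 8531 + 11209 + 10059 + 13806 + 16915 = 60520

60520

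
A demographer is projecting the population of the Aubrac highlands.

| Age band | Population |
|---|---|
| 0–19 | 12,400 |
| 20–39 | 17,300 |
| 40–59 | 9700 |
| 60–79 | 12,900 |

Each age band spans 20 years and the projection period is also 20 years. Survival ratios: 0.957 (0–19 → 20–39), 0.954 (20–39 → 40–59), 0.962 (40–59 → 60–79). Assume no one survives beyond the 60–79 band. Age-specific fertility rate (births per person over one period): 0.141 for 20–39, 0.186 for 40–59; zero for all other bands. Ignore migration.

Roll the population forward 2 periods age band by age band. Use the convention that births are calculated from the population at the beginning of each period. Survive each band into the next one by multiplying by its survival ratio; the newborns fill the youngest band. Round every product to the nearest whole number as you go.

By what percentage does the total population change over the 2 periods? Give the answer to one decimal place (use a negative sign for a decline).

-31.2

— Period 1 —
Births: 17300 * 0.141 = 2439 ; 9700 * 0.186 = 1804 → total 4243
20–39: 12400 * 0.957 = 11867
40–59: 17300 * 0.954 = 16504
60–79: 9700 * 0.962 = 9331
Population now: 0–19=4243, 20–39=11867, 40–59=16504, 60–79=9331
— Period 2 —
Births: 11867 * 0.141 = 1673 ; 16504 * 0.186 = 3070 → total 4743
20–39: 4243 * 0.957 = 4061
40–59: 11867 * 0.954 = 11321
60–79: 16504 * 0.962 = 15877
Population now: 0–19=4743, 20–39=4061, 40–59=11321, 60–79=15877
Total: 52300 → 36002; change = -16298; percentage change = -31.2%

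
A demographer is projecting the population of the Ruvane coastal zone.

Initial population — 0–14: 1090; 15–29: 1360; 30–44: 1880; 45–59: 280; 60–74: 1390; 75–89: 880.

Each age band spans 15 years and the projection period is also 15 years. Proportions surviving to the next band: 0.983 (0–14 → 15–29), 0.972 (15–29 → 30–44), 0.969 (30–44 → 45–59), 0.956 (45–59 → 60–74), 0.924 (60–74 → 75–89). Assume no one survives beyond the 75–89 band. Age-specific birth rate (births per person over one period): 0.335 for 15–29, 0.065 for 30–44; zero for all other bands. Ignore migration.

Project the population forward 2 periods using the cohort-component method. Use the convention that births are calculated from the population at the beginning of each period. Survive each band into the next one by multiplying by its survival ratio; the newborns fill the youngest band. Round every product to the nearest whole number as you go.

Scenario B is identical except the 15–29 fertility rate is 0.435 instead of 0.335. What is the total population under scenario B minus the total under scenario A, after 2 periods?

Let band 1 be 0–14 through band 6 = 75–89.
After projecting period 1:
Births: 1360 * 0.335 = 456 ; 1880 * 0.065 = 122 — total 578
Band 2: 1090 * 0.983 = 1071
Band 3: 1360 * 0.972 = 1322
Band 4: 1880 * 0.969 = 1822
Band 5: 280 * 0.956 = 268
Band 6: 1390 * 0.924 = 1284
→ [578, 1071, 1322, 1822, 268, 1284]
After projecting period 2:
Births: 1071 * 0.335 = 359 ; 1322 * 0.065 = 86 — total 445
Band 2: 578 * 0.983 = 568
Band 3: 1071 * 0.972 = 1041
Band 4: 1322 * 0.969 = 1281
Band 5: 1822 * 0.956 = 1742
Band 6: 268 * 0.924 = 248
→ [445, 568, 1041, 1281, 1742, 248]
Scenario A total after 2 periods: 5325
Scenario B projection —
After projecting period 1:
Births: 1360 * 0.435 = 592 ; 1880 * 0.065 = 122 — total 714
Band 2: 1090 * 0.983 = 1071
Band 3: 1360 * 0.972 = 1322
Band 4: 1880 * 0.969 = 1822
Band 5: 280 * 0.956 = 268
Band 6: 1390 * 0.924 = 1284
→ [714, 1071, 1322, 1822, 268, 1284]
After projecting period 2:
Births: 1071 * 0.435 = 466 ; 1322 * 0.065 = 86 — total 552
Band 2: 714 * 0.983 = 702
Band 3: 1071 * 0.972 = 1041
Band 4: 1322 * 0.969 = 1281
Band 5: 1822 * 0.956 = 1742
Band 6: 268 * 0.924 = 248
→ [552, 702, 1041, 1281, 1742, 248]
Scenario B total after 2 periods: 5566
Difference B − A = 5566 − 5325 = 241

241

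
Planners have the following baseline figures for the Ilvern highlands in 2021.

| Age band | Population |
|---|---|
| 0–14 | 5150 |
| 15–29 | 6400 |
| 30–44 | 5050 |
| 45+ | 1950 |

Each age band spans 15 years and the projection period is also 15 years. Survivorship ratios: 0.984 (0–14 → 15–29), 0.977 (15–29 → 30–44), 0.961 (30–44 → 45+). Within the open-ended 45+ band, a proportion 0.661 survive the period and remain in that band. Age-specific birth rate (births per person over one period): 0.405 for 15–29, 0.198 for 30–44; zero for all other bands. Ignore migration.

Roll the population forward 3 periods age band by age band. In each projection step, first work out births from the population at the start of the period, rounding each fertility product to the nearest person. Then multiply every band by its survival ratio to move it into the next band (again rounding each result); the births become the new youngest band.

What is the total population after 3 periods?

Period 1.
Births: 6400 × 0.405 = 2592  |  5050 × 0.198 = 1000 — total 3592
15–29: 5150 × 0.984 = 5068
30–44: 6400 × 0.977 = 6253
45+: 5050 × 0.961 + 1950 × 0.661 = 4853 + 1289 = 6142
End of period: [3592, 5068, 6253, 6142]
Period 2.
Births: 5068 × 0.405 = 2053  |  6253 × 0.198 = 1238 — total 3291
15–29: 3592 × 0.984 = 3535
30–44: 5068 × 0.977 = 4951
45+: 6253 × 0.961 + 6142 × 0.661 = 6009 + 4060 = 10069
End of period: [3291, 3535, 4951, 10069]
Period 3.
Births: 3535 × 0.405 = 1432  |  4951 × 0.198 = 980 — total 2412
15–29: 3291 × 0.984 = 3238
30–44: 3535 × 0.977 = 3454
45+: 4951 × 0.961 + 10069 × 0.661 = 4758 + 6656 = 11414
End of period: [2412, 3238, 3454, 11414]
Total after period 3: 2412 + 3238 + 3454 + 11414 = 20518

20518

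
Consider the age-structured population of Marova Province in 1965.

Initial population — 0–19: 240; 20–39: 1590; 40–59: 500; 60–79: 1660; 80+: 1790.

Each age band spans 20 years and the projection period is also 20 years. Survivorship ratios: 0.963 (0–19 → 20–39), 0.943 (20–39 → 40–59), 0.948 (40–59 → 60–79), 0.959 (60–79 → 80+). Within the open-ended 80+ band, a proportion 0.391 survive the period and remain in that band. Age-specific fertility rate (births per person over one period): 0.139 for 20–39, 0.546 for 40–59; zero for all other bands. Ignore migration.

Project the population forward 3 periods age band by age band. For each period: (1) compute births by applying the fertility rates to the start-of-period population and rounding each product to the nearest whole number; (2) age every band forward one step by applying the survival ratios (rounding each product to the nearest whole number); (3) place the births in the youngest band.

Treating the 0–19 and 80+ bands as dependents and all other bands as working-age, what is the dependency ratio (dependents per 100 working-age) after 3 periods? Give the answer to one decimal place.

— Period 1 —
Births: 1590 * 0.139 = 221  |  500 * 0.546 = 273 → total 494
20–39: 240 * 0.963 = 231
40–59: 1590 * 0.943 = 1499
60–79: 500 * 0.948 = 474
80+: 1660 * 0.959 + 1790 * 0.391 = 1592 + 700 = 2292
→ [494, 231, 1499, 474, 2292]
— Period 2 —
Births: 231 * 0.139 = 32  |  1499 * 0.546 = 818 → total 850
20–39: 494 * 0.963 = 476
40–59: 231 * 0.943 = 218
60–79: 1499 * 0.948 = 1421
80+: 474 * 0.959 + 2292 * 0.391 = 455 + 896 = 1351
→ [850, 476, 218, 1421, 1351]
— Period 3 —
Births: 476 * 0.139 = 66  |  218 * 0.546 = 119 → total 185
20–39: 850 * 0.963 = 819
40–59: 476 * 0.943 = 449
60–79: 218 * 0.948 = 207
80+: 1421 * 0.959 + 1351 * 0.391 = 1363 + 528 = 1891
→ [185, 819, 449, 207, 1891]
Dependents (band 0–19 + band 80+) = 185 + 1891 = 2076; working-age = 1475; ratio = 2076/1475 × 100 = 140.7

140.7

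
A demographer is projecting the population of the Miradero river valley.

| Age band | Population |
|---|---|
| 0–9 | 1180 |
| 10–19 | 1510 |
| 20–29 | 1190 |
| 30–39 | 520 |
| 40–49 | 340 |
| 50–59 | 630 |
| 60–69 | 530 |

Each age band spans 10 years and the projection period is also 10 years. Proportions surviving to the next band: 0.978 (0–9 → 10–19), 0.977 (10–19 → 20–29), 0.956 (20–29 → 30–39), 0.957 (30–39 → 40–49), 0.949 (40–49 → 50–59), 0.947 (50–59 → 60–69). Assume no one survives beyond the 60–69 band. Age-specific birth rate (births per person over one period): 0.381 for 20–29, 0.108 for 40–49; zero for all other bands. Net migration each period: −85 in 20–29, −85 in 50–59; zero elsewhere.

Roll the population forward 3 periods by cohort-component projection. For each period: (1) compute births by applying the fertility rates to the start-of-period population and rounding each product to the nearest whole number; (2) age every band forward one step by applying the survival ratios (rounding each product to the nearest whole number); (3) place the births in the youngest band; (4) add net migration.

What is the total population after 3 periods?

Period 1.
Births: 1190 × 0.381 = 453, 340 × 0.108 = 37 — total 490
10–19: 1180 × 0.978 = 1154
20–29: 1510 × 0.977 = 1475
30–39: 1190 × 0.956 = 1138
40–49: 520 × 0.957 = 498
50–59: 340 × 0.949 = 323
60–69: 630 × 0.947 = 597
Net migration: 20–29 − 85 → 1390; 50–59 − 85 → 238
Population now: 0–9=490, 10–19=1154, 20–29=1390, 30–39=1138, 40–49=498, 50–59=238, 60–69=597
Period 2.
Births: 1390 × 0.381 = 530, 498 × 0.108 = 54 — total 584
10–19: 490 × 0.978 = 479
20–29: 1154 × 0.977 = 1127
30–39: 1390 × 0.956 = 1329
40–49: 1138 × 0.957 = 1089
50–59: 498 × 0.949 = 473
60–69: 238 × 0.947 = 225
Net migration: 20–29 − 85 → 1042; 50–59 − 85 → 388
Population now: 0–9=584, 10–19=479, 20–29=1042, 30–39=1329, 40–49=1089, 50–59=388, 60–69=225
Period 3.
Births: 1042 × 0.381 = 397, 1089 × 0.108 = 118 — total 515
10–19: 584 × 0.978 = 571
20–29: 479 × 0.977 = 468
30–39: 1042 × 0.956 = 996
40–49: 1329 × 0.957 = 1272
50–59: 1089 × 0.949 = 1033
60–69: 388 × 0.947 = 367
Net migration: 20–29 − 85 → 383; 50–59 − 85 → 948
Population now: 0–9=515, 10–19=571, 20–29=383, 30–39=996, 40–49=1272, 50–59=948, 60–69=367
Total after period 3: 515 + 571 + 383 + 996 + 1272 + 948 + 367 = 5052

5052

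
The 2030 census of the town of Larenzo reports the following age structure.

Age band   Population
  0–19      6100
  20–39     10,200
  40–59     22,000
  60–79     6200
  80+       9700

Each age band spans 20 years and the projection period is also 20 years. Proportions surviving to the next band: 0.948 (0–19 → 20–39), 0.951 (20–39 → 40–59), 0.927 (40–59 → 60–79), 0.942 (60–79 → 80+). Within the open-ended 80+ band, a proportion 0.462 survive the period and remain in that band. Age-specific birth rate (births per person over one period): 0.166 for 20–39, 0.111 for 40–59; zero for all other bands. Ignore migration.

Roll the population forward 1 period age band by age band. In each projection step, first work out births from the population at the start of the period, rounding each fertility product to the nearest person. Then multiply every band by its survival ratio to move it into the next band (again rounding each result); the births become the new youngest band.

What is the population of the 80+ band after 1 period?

Numbering the groups 1..5 from youngest to oldest:
[period 1]
Births: 10200 * 0.166 = 1693, 22000 * 0.111 = 2442 ⇒ total 4135
Group 2: 6100 * 0.948 = 5783
Group 3: 10200 * 0.951 = 9700
Group 4: 22000 * 0.927 = 20394
Group 5: 6200 * 0.942 + 9700 * 0.462 = 5840 + 4481 = 10321
Giving 4135 / 5783 / 9700 / 20394 / 10321.

10321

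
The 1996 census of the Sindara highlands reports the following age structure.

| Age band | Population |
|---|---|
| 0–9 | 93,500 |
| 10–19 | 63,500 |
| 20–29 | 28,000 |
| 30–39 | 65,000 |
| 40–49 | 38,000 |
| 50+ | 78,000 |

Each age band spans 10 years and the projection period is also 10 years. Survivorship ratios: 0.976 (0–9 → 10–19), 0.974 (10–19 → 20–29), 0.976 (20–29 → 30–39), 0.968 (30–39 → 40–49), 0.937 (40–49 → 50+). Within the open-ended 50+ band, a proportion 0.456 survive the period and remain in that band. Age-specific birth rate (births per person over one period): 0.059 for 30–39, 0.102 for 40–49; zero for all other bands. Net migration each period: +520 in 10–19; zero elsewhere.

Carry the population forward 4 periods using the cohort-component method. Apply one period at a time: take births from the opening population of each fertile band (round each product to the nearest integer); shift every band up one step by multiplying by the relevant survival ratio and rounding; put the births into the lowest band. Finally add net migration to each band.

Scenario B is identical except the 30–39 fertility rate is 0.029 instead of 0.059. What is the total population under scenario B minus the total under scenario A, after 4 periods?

Period 1:
Births: 65000 × 0.059 = 3835 ; 38000 × 0.102 = 3876 ⇒ total 7711
10–19: 93500 × 0.976 = 91256
20–29: 63500 × 0.974 = 61849
30–39: 28000 × 0.976 = 27328
40–49: 65000 × 0.968 = 62920
50+: 38000 × 0.937 + 78000 × 0.456 = 35606 + 35568 = 71174
Net migration: 10–19 + 520 → 91776
Giving 7711 / 91776 / 61849 / 27328 / 62920 / 71174.
Period 2:
Births: 27328 × 0.059 = 1612 ; 62920 × 0.102 = 6418 ⇒ total 8030
10–19: 7711 × 0.976 = 7526
20–29: 91776 × 0.974 = 89390
30–39: 61849 × 0.976 = 60365
40–49: 27328 × 0.968 = 26454
50+: 62920 × 0.937 + 71174 × 0.456 = 58956 + 32455 = 91411
Net migration: 10–19 + 520 → 8046
Giving 8030 / 8046 / 89390 / 60365 / 26454 / 91411.
Period 3:
Births: 60365 × 0.059 = 3562 ; 26454 × 0.102 = 2698 ⇒ total 6260
10–19: 8030 × 0.976 = 7837
20–29: 8046 × 0.974 = 7837
30–39: 89390 × 0.976 = 87245
40–49: 60365 × 0.968 = 58433
50+: 26454 × 0.937 + 91411 × 0.456 = 24787 + 41683 = 66470
Net migration: 10–19 + 520 → 8357
Giving 6260 / 8357 / 7837 / 87245 / 58433 / 66470.
Period 4:
Births: 87245 × 0.059 = 5147 ; 58433 × 0.102 = 5960 ⇒ total 11107
10–19: 6260 × 0.976 = 6110
20–29: 8357 × 0.974 = 8140
30–39: 7837 × 0.976 = 7649
40–49: 87245 × 0.968 = 84453
50+: 58433 × 0.937 + 66470 × 0.456 = 54752 + 30310 = 85062
Net migration: 10–19 + 520 → 6630
Giving 11107 / 6630 / 8140 / 7649 / 84453 / 85062.
Scenario A total after 4 periods: 203041
Scenario B projection —
Period 1:
Births: 65000 × 0.029 = 1885 ; 38000 × 0.102 = 3876 ⇒ total 5761
10–19: 93500 × 0.976 = 91256
20–29: 63500 × 0.974 = 61849
30–39: 28000 × 0.976 = 27328
40–49: 65000 × 0.968 = 62920
50+: 38000 × 0.937 + 78000 × 0.456 = 35606 + 35568 = 71174
Net migration: 10–19 + 520 → 91776
Giving 5761 / 91776 / 61849 / 27328 / 62920 / 71174.
Period 2:
Births: 27328 × 0.029 = 793 ; 62920 × 0.102 = 6418 ⇒ total 7211
10–19: 5761 × 0.976 = 5623
20–29: 91776 × 0.974 = 89390
30–39: 61849 × 0.976 = 60365
40–49: 27328 × 0.968 = 26454
50+: 62920 × 0.937 + 71174 × 0.456 = 58956 + 32455 = 91411
Net migration: 10–19 + 520 → 6143
Giving 7211 / 6143 / 89390 / 60365 / 26454 / 91411.
Period 3:
Births: 60365 × 0.029 = 1751 ; 26454 × 0.102 = 2698 ⇒ total 4449
10–19: 7211 × 0.976 = 7038
20–29: 6143 × 0.974 = 5983
30–39: 89390 × 0.976 = 87245
40–49: 60365 × 0.968 = 58433
50+: 26454 × 0.937 + 91411 × 0.456 = 24787 + 41683 = 66470
Net migration: 10–19 + 520 → 7558
Giving 4449 / 7558 / 5983 / 87245 / 58433 / 66470.
Period 4:
Births: 87245 × 0.029 = 2530 ; 58433 × 0.102 = 5960 ⇒ total 8490
10–19: 4449 × 0.976 = 4342
20–29: 7558 × 0.974 = 7361
30–39: 5983 × 0.976 = 5839
40–49: 87245 × 0.968 = 84453
50+: 58433 × 0.937 + 66470 × 0.456 = 54752 + 30310 = 85062
Net migration: 10–19 + 520 → 4862
Giving 8490 / 4862 / 7361 / 5839 / 84453 / 85062.
Scenario B total after 4 periods: 196067
Difference B − A = 196067 − 203041 = -6974

-6974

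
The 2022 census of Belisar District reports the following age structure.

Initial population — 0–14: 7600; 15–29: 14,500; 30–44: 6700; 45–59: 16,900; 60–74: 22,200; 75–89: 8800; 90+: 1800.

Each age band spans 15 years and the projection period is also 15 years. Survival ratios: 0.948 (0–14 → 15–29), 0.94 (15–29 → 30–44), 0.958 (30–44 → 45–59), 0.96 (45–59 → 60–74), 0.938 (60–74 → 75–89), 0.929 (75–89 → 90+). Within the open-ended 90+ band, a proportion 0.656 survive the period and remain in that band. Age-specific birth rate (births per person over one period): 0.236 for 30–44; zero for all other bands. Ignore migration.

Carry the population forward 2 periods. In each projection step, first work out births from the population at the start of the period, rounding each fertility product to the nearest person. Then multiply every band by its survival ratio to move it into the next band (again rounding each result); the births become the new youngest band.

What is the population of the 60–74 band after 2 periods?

6162

[period 1]
Births: 6700 × 0.236 = 1581
15–29: 7600 × 0.948 = 7205
30–44: 14500 × 0.94 = 13630
45–59: 6700 × 0.958 = 6419
60–74: 16900 × 0.96 = 16224
75–89: 22200 × 0.938 = 20824
90+: 8800 × 0.929 + 1800 × 0.656 = 8175 + 1181 = 9356
→ [1581, 7205, 13630, 6419, 16224, 20824, 9356]
[period 2]
Births: 13630 × 0.236 = 3217
15–29: 1581 × 0.948 = 1499
30–44: 7205 × 0.94 = 6773
45–59: 13630 × 0.958 = 13058
60–74: 6419 × 0.96 = 6162
75–89: 16224 × 0.938 = 15218
90+: 20824 × 0.929 + 9356 × 0.656 = 19345 + 6138 = 25483
→ [3217, 1499, 6773, 13058, 6162, 15218, 25483]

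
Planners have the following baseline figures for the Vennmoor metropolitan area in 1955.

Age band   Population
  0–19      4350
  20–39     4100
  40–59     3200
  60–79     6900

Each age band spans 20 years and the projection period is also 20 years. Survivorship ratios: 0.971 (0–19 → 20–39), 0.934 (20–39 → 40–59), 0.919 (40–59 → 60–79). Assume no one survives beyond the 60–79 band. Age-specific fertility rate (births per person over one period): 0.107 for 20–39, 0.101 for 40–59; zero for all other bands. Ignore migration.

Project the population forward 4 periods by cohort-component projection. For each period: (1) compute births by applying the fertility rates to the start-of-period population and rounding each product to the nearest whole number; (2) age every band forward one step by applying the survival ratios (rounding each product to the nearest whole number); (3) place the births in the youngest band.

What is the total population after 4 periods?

— Period 1 —
Births: 4100 × 0.107 = 439 ; 3200 × 0.101 = 323 ⇒ total 762
20–39: 4350 × 0.971 = 4224
40–59: 4100 × 0.934 = 3829
60–79: 3200 × 0.919 = 2941
Giving 762 / 4224 / 3829 / 2941.
— Period 2 —
Births: 4224 × 0.107 = 452 ; 3829 × 0.101 = 387 ⇒ total 839
20–39: 762 × 0.971 = 740
40–59: 4224 × 0.934 = 3945
60–79: 3829 × 0.919 = 3519
Giving 839 / 740 / 3945 / 3519.
— Period 3 —
Births: 740 × 0.107 = 79 ; 3945 × 0.101 = 398 ⇒ total 477
20–39: 839 × 0.971 = 815
40–59: 740 × 0.934 = 691
60–79: 3945 × 0.919 = 3625
Giving 477 / 815 / 691 / 3625.
— Period 4 —
Births: 815 × 0.107 = 87 ; 691 × 0.101 = 70 ⇒ total 157
20–39: 477 × 0.971 = 463
40–59: 815 × 0.934 = 761
60–79: 691 × 0.919 = 635
Giving 157 / 463 / 761 / 635.
Total after period 4: 157 + 463 + 761 + 635 = 2016

2016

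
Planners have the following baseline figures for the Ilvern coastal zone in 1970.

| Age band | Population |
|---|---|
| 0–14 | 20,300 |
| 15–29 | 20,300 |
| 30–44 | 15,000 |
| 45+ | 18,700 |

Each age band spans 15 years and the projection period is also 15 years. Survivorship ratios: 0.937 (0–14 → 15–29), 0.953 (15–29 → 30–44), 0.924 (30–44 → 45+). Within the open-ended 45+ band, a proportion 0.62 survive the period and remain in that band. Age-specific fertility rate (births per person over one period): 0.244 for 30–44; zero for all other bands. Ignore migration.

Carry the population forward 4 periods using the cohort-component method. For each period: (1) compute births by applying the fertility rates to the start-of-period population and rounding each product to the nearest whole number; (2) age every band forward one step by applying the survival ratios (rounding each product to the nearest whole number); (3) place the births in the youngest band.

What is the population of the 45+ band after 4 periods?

Period 1:
Births: 15000 * 0.244 = 3660
15–29: 20300 * 0.937 = 19021
30–44: 20300 * 0.953 = 19346
45+: 15000 * 0.924 + 18700 * 0.62 = 13860 + 11594 = 25454
→ [3660, 19021, 19346, 25454]
Period 2:
Births: 19346 * 0.244 = 4720
15–29: 3660 * 0.937 = 3429
30–44: 19021 * 0.953 = 18127
45+: 19346 * 0.924 + 25454 * 0.62 = 17876 + 15781 = 33657
→ [4720, 3429, 18127, 33657]
Period 3:
Births: 18127 * 0.244 = 4423
15–29: 4720 * 0.937 = 4423
30–44: 3429 * 0.953 = 3268
45+: 18127 * 0.924 + 33657 * 0.62 = 16749 + 20867 = 37616
→ [4423, 4423, 3268, 37616]
Period 4:
Births: 3268 * 0.244 = 797
15–29: 4423 * 0.937 = 4144
30–44: 4423 * 0.953 = 4215
45+: 3268 * 0.924 + 37616 * 0.62 = 3020 + 23322 = 26342
→ [797, 4144, 4215, 26342]

26342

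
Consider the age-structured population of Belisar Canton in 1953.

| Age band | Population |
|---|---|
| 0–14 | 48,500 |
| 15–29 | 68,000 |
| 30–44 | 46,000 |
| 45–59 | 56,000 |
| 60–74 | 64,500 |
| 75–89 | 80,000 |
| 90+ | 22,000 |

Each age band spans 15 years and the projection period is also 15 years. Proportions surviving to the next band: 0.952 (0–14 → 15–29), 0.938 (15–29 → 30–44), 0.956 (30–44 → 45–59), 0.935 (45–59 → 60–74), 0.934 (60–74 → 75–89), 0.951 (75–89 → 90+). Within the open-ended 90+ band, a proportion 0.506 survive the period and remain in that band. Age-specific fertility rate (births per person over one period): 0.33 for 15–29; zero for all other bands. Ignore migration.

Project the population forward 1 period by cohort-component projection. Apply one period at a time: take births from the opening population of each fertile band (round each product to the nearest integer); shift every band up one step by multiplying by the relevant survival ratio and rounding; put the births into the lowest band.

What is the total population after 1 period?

— Period 1 —
Births: 68000 × 0.33 = 22440
15–29: 48500 × 0.952 = 46172
30–44: 68000 × 0.938 = 63784
45–59: 46000 × 0.956 = 43976
60–74: 56000 × 0.935 = 52360
75–89: 64500 × 0.934 = 60243
90+: 80000 × 0.951 + 22000 × 0.506 = 76080 + 11132 = 87212
→ [22440, 46172, 63784, 43976, 52360, 60243, 87212]
Total after period 1: 22440 + 46172 + 63784 + 43976 + 52360 + 60243 + 87212 = 376187

376187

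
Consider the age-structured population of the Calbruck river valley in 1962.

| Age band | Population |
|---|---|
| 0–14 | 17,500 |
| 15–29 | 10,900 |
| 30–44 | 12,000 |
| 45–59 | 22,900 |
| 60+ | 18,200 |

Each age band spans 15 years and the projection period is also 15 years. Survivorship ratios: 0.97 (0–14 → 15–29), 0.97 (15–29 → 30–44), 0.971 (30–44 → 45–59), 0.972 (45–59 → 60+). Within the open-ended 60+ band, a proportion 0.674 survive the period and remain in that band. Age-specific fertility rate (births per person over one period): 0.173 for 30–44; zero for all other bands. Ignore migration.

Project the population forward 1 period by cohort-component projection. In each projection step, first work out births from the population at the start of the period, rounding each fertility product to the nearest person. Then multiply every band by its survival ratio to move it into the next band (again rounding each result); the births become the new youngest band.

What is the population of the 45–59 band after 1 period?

11652

Numbering the groups 1..5 from youngest to oldest:
— Period 1 —
Births: 12000 × 0.173 = 2076
Group 2: 17500 × 0.97 = 16975
Group 3: 10900 × 0.97 = 10573
Group 4: 12000 × 0.971 = 11652
Group 5: 22900 × 0.972 + 18200 × 0.674 = 22259 + 12267 = 34526
End of period: [2076, 16975, 10573, 11652, 34526]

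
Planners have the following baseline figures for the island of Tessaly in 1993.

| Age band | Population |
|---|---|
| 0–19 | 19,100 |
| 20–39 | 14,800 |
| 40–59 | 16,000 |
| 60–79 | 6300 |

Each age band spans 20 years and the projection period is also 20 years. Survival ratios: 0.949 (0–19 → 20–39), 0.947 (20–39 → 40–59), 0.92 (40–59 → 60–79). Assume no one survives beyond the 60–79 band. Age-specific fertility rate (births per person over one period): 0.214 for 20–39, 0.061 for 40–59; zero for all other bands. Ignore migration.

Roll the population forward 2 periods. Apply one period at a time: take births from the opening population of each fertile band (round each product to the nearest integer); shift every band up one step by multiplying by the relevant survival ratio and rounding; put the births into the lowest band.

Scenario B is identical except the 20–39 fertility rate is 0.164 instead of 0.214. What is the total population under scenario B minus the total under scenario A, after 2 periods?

-1609

[period 1]
Births: 14800 * 0.214 = 3167  |  16000 * 0.061 = 976 → total 4143
20–39: 19100 * 0.949 = 18126
40–59: 14800 * 0.947 = 14016
60–79: 16000 * 0.92 = 14720
→ [4143, 18126, 14016, 14720]
[period 2]
Births: 18126 * 0.214 = 3879  |  14016 * 0.061 = 855 → total 4734
20–39: 4143 * 0.949 = 3932
40–59: 18126 * 0.947 = 17165
60–79: 14016 * 0.92 = 12895
→ [4734, 3932, 17165, 12895]
Scenario A total after 2 periods: 38726
Scenario B projection —
[period 1]
Births: 14800 * 0.164 = 2427  |  16000 * 0.061 = 976 → total 3403
20–39: 19100 * 0.949 = 18126
40–59: 14800 * 0.947 = 14016
60–79: 16000 * 0.92 = 14720
→ [3403, 18126, 14016, 14720]
[period 2]
Births: 18126 * 0.164 = 2973  |  14016 * 0.061 = 855 → total 3828
20–39: 3403 * 0.949 = 3229
40–59: 18126 * 0.947 = 17165
60–79: 14016 * 0.92 = 12895
→ [3828, 3229, 17165, 12895]
Scenario B total after 2 periods: 37117
Difference B − A = 37117 − 38726 = -1609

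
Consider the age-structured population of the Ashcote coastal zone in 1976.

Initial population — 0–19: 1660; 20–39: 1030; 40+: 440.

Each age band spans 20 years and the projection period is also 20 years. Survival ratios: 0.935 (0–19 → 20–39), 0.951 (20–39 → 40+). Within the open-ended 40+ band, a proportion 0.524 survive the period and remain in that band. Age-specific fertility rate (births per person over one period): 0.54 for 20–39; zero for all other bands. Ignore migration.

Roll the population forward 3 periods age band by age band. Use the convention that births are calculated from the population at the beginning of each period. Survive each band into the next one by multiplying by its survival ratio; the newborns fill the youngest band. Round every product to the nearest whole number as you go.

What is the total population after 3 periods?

2666

Period 1.
Births: 1030 × 0.54 = 556
20–39: 1660 × 0.935 = 1552
40+: 1030 × 0.951 + 440 × 0.524 = 980 + 231 = 1211
Population now: 0–19=556, 20–39=1552, 40+=1211
Period 2.
Births: 1552 × 0.54 = 838
20–39: 556 × 0.935 = 520
40+: 1552 × 0.951 + 1211 × 0.524 = 1476 + 635 = 2111
Population now: 0–19=838, 20–39=520, 40+=2111
Period 3.
Births: 520 × 0.54 = 281
20–39: 838 × 0.935 = 784
40+: 520 × 0.951 + 2111 × 0.524 = 495 + 1106 = 1601
Population now: 0–19=281, 20–39=784, 40+=1601
Total after period 3: 281 + 784 + 1601 = 2666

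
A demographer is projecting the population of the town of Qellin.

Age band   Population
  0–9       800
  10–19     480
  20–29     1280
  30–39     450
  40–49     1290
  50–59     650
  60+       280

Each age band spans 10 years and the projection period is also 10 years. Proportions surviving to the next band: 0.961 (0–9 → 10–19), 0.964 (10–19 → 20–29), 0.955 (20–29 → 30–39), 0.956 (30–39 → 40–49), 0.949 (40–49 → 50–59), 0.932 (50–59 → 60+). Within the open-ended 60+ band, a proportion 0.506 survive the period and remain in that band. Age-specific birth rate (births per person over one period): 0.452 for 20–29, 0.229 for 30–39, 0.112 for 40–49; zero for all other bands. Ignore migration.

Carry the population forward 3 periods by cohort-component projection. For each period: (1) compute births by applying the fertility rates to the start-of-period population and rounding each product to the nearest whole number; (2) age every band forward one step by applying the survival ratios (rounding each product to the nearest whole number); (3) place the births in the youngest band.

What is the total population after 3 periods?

Call the bands 1 to 7, youngest first.
[period 1]
Births: 1280 * 0.452 = 579  |  450 * 0.229 = 103  |  1290 * 0.112 = 144 → 826
Band 2: 800 * 0.961 = 769
Band 3: 480 * 0.964 = 463
Band 4: 1280 * 0.955 = 1222
Band 5: 450 * 0.956 = 430
Band 6: 1290 * 0.949 = 1224
Band 7: 650 * 0.932 + 280 * 0.506 = 606 + 142 = 748
→ [826, 769, 463, 1222, 430, 1224, 748]
[period 2]
Births: 463 * 0.452 = 209  |  1222 * 0.229 = 280  |  430 * 0.112 = 48 → 537
Band 2: 826 * 0.961 = 794
Band 3: 769 * 0.964 = 741
Band 4: 463 * 0.955 = 442
Band 5: 1222 * 0.956 = 1168
Band 6: 430 * 0.949 = 408
Band 7: 1224 * 0.932 + 748 * 0.506 = 1141 + 378 = 1519
→ [537, 794, 741, 442, 1168, 408, 1519]
[period 3]
Births: 741 * 0.452 = 335  |  442 * 0.229 = 101  |  1168 * 0.112 = 131 → 567
Band 2: 537 * 0.961 = 516
Band 3: 794 * 0.964 = 765
Band 4: 741 * 0.955 = 708
Band 5: 442 * 0.956 = 423
Band 6: 1168 * 0.949 = 1108
Band 7: 408 * 0.932 + 1519 * 0.506 = 380 + 769 = 1149
→ [567, 516, 765, 708, 423, 1108, 1149]
Total after period 3: 567 + 516 + 765 + 708 + 423 + 1108 + 1149 = 5236

5236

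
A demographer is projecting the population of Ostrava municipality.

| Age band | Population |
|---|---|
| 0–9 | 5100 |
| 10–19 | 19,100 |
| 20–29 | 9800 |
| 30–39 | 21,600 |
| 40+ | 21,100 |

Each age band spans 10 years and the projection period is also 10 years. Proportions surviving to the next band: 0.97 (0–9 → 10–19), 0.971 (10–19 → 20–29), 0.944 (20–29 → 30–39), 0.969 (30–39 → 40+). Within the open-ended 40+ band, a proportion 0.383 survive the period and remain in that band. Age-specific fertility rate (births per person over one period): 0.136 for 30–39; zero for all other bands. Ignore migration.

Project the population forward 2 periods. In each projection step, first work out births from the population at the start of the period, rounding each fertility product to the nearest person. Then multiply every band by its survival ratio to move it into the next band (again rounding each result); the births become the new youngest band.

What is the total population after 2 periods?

[period 1]
Births: 21600 * 0.136 = 2938
10–19: 5100 * 0.97 = 4947
20–29: 19100 * 0.971 = 18546
30–39: 9800 * 0.944 = 9251
40+: 21600 * 0.969 + 21100 * 0.383 = 20930 + 8081 = 29011
Giving 2938 / 4947 / 18546 / 9251 / 29011.
[period 2]
Births: 9251 * 0.136 = 1258
10–19: 2938 * 0.97 = 2850
20–29: 4947 * 0.971 = 4804
30–39: 18546 * 0.944 = 17507
40+: 9251 * 0.969 + 29011 * 0.383 = 8964 + 11111 = 20075
Giving 1258 / 2850 / 4804 / 17507 / 20075.
Total after period 2: 1258 + 2850 + 4804 + 17507 + 20075 = 46494

46494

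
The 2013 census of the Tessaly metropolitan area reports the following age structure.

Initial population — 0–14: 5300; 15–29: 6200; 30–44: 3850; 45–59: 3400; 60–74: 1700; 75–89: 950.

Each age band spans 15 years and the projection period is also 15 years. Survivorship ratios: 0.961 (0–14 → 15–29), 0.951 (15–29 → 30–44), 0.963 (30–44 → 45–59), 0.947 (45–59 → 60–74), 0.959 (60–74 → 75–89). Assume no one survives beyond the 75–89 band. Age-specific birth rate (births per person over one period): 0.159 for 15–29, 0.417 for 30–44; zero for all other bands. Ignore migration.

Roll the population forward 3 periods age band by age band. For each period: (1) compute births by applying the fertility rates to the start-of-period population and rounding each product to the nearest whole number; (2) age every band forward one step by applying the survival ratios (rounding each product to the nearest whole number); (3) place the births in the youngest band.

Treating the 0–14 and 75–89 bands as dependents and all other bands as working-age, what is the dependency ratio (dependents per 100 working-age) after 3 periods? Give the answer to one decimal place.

37.2

After projecting period 1:
Births: 6200 * 0.159 = 986 ; 3850 * 0.417 = 1605 ⇒ total 2591
15–29: 5300 * 0.961 = 5093
30–44: 6200 * 0.951 = 5896
45–59: 3850 * 0.963 = 3708
60–74: 3400 * 0.947 = 3220
75–89: 1700 * 0.959 = 1630
Population now: 0–14=2591, 15–29=5093, 30–44=5896, 45–59=3708, 60–74=3220, 75–89=1630
After projecting period 2:
Births: 5093 * 0.159 = 810 ; 5896 * 0.417 = 2459 ⇒ total 3269
15–29: 2591 * 0.961 = 2490
30–44: 5093 * 0.951 = 4843
45–59: 5896 * 0.963 = 5678
60–74: 3708 * 0.947 = 3511
75–89: 3220 * 0.959 = 3088
Population now: 0–14=3269, 15–29=2490, 30–44=4843, 45–59=5678, 60–74=3511, 75–89=3088
After projecting period 3:
Births: 2490 * 0.159 = 396 ; 4843 * 0.417 = 2020 ⇒ total 2416
15–29: 3269 * 0.961 = 3142
30–44: 2490 * 0.951 = 2368
45–59: 4843 * 0.963 = 4664
60–74: 5678 * 0.947 = 5377
75–89: 3511 * 0.959 = 3367
Population now: 0–14=2416, 15–29=3142, 30–44=2368, 45–59=4664, 60–74=5377, 75–89=3367
Dependents (band 0–14 + band 75–89) = 2416 + 3367 = 5783; working-age = 15551; ratio = 5783/15551 × 100 = 37.2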